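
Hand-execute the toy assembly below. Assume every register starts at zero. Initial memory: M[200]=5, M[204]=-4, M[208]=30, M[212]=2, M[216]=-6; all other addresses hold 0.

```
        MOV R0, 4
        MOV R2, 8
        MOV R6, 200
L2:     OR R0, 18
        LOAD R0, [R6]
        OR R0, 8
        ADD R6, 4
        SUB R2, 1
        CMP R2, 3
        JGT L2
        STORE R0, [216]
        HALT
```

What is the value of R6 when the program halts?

220

R0=4
R2=8
R6=200
R0=4|18=22
R0=M[200]=5
R0=5|8=13
R6=200+4=204
R2=8-1=7
CMP R2, 3  (cmp 7,3)
JGT L2: taken
R0=13|18=31
R0=M[204]=-4
R0=(-4)|8=-4
R6=204+4=208
R2=7-1=6
CMP R2, 3  (cmp 6,3)
JGT L2: taken
R0=(-4)|18=-2
R0=M[208]=30
R0=30|8=30
R6=208+4=212
R2=6-1=5
CMP R2, 3  (cmp 5,3)
JGT L2: taken
R0=30|18=30
R0=M[212]=2
R0=2|8=10
R6=212+4=216
R2=5-1=4
CMP R2, 3  (cmp 4,3)
JGT L2: taken
R0=10|18=26
R0=M[216]=-6
R0=(-6)|8=-6
R6=216+4=220
R2=4-1=3
CMP R2, 3  (cmp 3,3)
JGT L2: not taken
STORE R0, [216] → M[216]=-6
halt.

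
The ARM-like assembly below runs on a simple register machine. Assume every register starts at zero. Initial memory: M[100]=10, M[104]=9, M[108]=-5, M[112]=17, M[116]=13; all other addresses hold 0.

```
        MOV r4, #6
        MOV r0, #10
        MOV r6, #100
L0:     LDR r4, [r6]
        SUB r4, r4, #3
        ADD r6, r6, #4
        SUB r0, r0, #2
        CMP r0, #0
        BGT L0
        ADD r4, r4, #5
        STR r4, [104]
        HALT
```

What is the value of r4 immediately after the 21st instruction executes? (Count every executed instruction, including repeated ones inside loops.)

-8

after MOV r4, #6: r4=6
after MOV r0, #10: r0=10
after MOV r6, #100: r6=100
after LDR r4, [r6]: r4=M[100]=10
after SUB r4, r4, #3: r4=10-3=7
after ADD r6, r6, #4: r6=100+4=104
after SUB r0, r0, #2: r0=10-2=8
CMP r0, #0  (cmp 8,0)
BGT L0: taken
after LDR r4, [r6]: r4=M[104]=9
after SUB r4, r4, #3: r4=9-3=6
after ADD r6, r6, #4: r6=104+4=108
after SUB r0, r0, #2: r0=8-2=6
CMP r0, #0  (cmp 6,0)
BGT L0: taken
after LDR r4, [r6]: r4=M[108]=-5
after SUB r4, r4, #3: r4=(-5)-3=-8
after ADD r6, r6, #4: r6=108+4=112
after SUB r0, r0, #2: r0=6-2=4
CMP r0, #0  (cmp 4,0)
BGT L0: taken
After step 21: r4 = -8.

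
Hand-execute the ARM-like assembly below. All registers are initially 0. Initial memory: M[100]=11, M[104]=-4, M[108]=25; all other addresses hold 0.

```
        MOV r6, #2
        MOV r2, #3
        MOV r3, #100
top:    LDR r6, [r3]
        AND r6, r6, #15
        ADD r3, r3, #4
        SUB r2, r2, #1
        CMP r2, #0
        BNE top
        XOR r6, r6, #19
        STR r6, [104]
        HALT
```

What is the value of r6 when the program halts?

26

after MOV r6, #2: r6=2
after MOV r2, #3: r2=3
after MOV r3, #100: r3=100
after LDR r6, [r3]: r6=M[100]=11
after AND r6, r6, #15: r6=11&15=11
after ADD r3, r3, #4: r3=100+4=104
after SUB r2, r2, #1: r2=3-1=2
CMP r2, #0  (cmp 2,0)
BNE top: taken
after LDR r6, [r3]: r6=M[104]=-4
after AND r6, r6, #15: r6=(-4)&15=12
after ADD r3, r3, #4: r3=104+4=108
after SUB r2, r2, #1: r2=2-1=1
CMP r2, #0  (cmp 1,0)
BNE top: taken
after LDR r6, [r3]: r6=M[108]=25
after AND r6, r6, #15: r6=25&15=9
after ADD r3, r3, #4: r3=108+4=112
after SUB r2, r2, #1: r2=1-1=0
CMP r2, #0  (cmp 0,0)
BNE top: not taken
after XOR r6, r6, #19: r6=9^19=26
STR r6, [104] → M[104]=26
halt.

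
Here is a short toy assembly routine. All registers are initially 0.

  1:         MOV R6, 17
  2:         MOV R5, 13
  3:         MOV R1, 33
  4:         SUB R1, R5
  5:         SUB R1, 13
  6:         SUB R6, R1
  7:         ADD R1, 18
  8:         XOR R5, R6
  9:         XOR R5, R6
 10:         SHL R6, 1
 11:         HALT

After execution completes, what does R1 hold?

after MOV R6, 17: R6=17
after MOV R5, 13: R5=13
after MOV R1, 33: R1=33
after SUB R1, R5: R1=33-13=20
after SUB R1, 13: R1=20-13=7
after SUB R6, R1: R6=17-7=10
after ADD R1, 18: R1=7+18=25
after XOR R5, R6: R5=13^10=7
after XOR R5, R6: R5=7^10=13
after SHL R6, 1: R6=10<<1=20
halt.

25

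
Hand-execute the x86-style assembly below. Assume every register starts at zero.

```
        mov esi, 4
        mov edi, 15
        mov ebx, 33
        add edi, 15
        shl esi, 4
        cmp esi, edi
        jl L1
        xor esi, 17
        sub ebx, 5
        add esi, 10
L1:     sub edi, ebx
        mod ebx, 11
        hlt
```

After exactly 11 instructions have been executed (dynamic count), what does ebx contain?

mov esi, 4 → esi=4
mov edi, 15 → edi=15
mov ebx, 33 → ebx=33
add edi, 15 → edi=15+15=30
shl esi, 4 → esi=4<<4=64
cmp esi, edi  (cmp 64,30)
jl L1: not taken
xor esi, 17 → esi=64^17=81
sub ebx, 5 → ebx=33-5=28
add esi, 10 → esi=81+10=91
sub edi, ebx → edi=30-28=2
After step 11: ebx = 28.

28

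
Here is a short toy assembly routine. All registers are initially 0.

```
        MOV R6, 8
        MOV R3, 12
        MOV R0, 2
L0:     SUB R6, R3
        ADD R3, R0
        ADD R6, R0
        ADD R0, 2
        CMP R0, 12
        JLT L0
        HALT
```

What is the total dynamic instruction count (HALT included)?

34

R6=8
R3=12
R0=2
R6=8-12=-4
R3=12+2=14
R6=(-4)+2=-2
R0=2+2=4
CMP R0, 12  (cmp 4,12)
JLT L0: taken
R6=(-2)-14=-16
R3=14+4=18
R6=(-16)+4=-12
R0=4+2=6
CMP R0, 12  (cmp 6,12)
JLT L0: taken
R6=(-12)-18=-30
R3=18+6=24
R6=(-30)+6=-24
R0=6+2=8
CMP R0, 12  (cmp 8,12)
JLT L0: taken
R6=(-24)-24=-48
R3=24+8=32
R6=(-48)+8=-40
R0=8+2=10
CMP R0, 12  (cmp 10,12)
JLT L0: taken
R6=(-40)-32=-72
R3=32+10=42
R6=(-72)+10=-62
R0=10+2=12
CMP R0, 12  (cmp 12,12)
JLT L0: not taken
halt.
Total executed instructions: 34.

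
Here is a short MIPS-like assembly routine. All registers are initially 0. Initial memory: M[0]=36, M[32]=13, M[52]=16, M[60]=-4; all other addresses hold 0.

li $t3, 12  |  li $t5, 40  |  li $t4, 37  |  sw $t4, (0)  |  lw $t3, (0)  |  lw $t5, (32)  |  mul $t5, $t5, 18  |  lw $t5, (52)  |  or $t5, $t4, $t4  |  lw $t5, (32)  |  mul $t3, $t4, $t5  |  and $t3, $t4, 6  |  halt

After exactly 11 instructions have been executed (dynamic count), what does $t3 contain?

after li $t3, 12: $t3=12
after li $t5, 40: $t5=40
after li $t4, 37: $t4=37
sw $t4, (0) → M[0]=37
after lw $t3, (0): $t3=M[0]=37
after lw $t5, (32): $t5=M[32]=13
after mul $t5, $t5, 18: $t5=13*18=234
after lw $t5, (52): $t5=M[52]=16
after or $t5, $t4, $t4: $t5=37|37=37
after lw $t5, (32): $t5=M[32]=13
after mul $t3, $t4, $t5: $t3=37*13=481
After step 11: $t3 = 481.

481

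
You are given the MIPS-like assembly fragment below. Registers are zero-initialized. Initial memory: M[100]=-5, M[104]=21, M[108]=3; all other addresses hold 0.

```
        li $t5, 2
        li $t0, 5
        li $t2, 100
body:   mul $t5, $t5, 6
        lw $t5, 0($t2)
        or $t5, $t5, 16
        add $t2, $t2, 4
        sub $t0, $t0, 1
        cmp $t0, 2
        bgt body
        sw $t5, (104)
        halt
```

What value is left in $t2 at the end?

112

after li $t5, 2: $t5=2
after li $t0, 5: $t0=5
after li $t2, 100: $t2=100
after mul $t5, $t5, 6: $t5=2*6=12
after lw $t5, 0($t2): $t5=M[100]=-5
after or $t5, $t5, 16: $t5=(-5)|16=-5
after add $t2, $t2, 4: $t2=100+4=104
after sub $t0, $t0, 1: $t0=5-1=4
cmp $t0, 2  (cmp 4,2)
bgt body: taken
after mul $t5, $t5, 6: $t5=(-5)*6=-30
after lw $t5, 0($t2): $t5=M[104]=21
after or $t5, $t5, 16: $t5=21|16=21
after add $t2, $t2, 4: $t2=104+4=108
after sub $t0, $t0, 1: $t0=4-1=3
cmp $t0, 2  (cmp 3,2)
bgt body: taken
after mul $t5, $t5, 6: $t5=21*6=126
after lw $t5, 0($t2): $t5=M[108]=3
after or $t5, $t5, 16: $t5=3|16=19
after add $t2, $t2, 4: $t2=108+4=112
after sub $t0, $t0, 1: $t0=3-1=2
cmp $t0, 2  (cmp 2,2)
bgt body: not taken
sw $t5, (104) → M[104]=19
halt.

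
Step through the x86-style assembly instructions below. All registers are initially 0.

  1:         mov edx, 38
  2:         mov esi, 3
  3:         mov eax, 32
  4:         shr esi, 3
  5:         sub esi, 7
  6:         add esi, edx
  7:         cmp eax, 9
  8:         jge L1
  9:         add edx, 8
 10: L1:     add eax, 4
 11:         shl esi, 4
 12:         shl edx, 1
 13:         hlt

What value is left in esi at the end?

496

edx=38
esi=3
eax=32
esi=3>>3=0
esi=0-7=-7
esi=(-7)+38=31
cmp eax, 9  (cmp 32,9)
jge L1: taken
eax=32+4=36
esi=31<<4=496
edx=38<<1=76
halt.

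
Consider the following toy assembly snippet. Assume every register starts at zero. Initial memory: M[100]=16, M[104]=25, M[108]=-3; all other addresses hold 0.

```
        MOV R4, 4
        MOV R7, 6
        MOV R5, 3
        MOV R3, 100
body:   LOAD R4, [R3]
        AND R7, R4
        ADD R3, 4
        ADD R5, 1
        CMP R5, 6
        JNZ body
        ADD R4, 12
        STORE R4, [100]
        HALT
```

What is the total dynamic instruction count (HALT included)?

25

MOV R4, 4 → R4=4
MOV R7, 6 → R7=6
MOV R5, 3 → R5=3
MOV R3, 100 → R3=100
LOAD R4, [R3] → R4=M[100]=16
AND R7, R4 → R7=6&16=0
ADD R3, 4 → R3=100+4=104
ADD R5, 1 → R5=3+1=4
CMP R5, 6  (cmp 4,6)
JNZ body: taken
LOAD R4, [R3] → R4=M[104]=25
AND R7, R4 → R7=0&25=0
ADD R3, 4 → R3=104+4=108
ADD R5, 1 → R5=4+1=5
CMP R5, 6  (cmp 5,6)
JNZ body: taken
LOAD R4, [R3] → R4=M[108]=-3
AND R7, R4 → R7=0&(-3)=0
ADD R3, 4 → R3=108+4=112
ADD R5, 1 → R5=5+1=6
CMP R5, 6  (cmp 6,6)
JNZ body: not taken
ADD R4, 12 → R4=(-3)+12=9
STORE R4, [100] → M[100]=9
halt.
Total executed instructions: 25.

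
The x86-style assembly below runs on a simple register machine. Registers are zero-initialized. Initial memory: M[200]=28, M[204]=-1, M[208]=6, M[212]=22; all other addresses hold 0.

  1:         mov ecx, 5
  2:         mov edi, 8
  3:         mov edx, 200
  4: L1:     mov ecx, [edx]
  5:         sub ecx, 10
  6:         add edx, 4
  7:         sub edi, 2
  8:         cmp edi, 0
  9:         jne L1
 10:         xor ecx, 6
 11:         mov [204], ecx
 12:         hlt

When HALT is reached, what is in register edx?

ecx=5
edi=8
edx=200
ecx=M[200]=28
ecx=28-10=18
edx=200+4=204
edi=8-2=6
cmp edi, 0  (cmp 6,0)
jne L1: taken
ecx=M[204]=-1
ecx=(-1)-10=-11
edx=204+4=208
edi=6-2=4
cmp edi, 0  (cmp 4,0)
jne L1: taken
ecx=M[208]=6
ecx=6-10=-4
edx=208+4=212
edi=4-2=2
cmp edi, 0  (cmp 2,0)
jne L1: taken
ecx=M[212]=22
ecx=22-10=12
edx=212+4=216
edi=2-2=0
cmp edi, 0  (cmp 0,0)
jne L1: not taken
ecx=12^6=10
mov [204], ecx → M[204]=10
halt.

216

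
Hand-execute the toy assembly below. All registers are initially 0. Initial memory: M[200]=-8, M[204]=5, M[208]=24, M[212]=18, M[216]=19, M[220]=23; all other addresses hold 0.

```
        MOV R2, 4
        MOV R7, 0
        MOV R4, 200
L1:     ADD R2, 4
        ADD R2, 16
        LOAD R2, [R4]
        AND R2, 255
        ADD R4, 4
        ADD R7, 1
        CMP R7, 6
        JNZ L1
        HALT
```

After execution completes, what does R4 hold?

224

MOV R2, 4 → R2=4
MOV R7, 0 → R7=0
MOV R4, 200 → R4=200
ADD R2, 4 → R2=4+4=8
ADD R2, 16 → R2=8+16=24
LOAD R2, [R4] → R2=M[200]=-8
AND R2, 255 → R2=(-8)&255=248
ADD R4, 4 → R4=200+4=204
ADD R7, 1 → R7=0+1=1
CMP R7, 6  (cmp 1,6)
JNZ L1: taken
ADD R2, 4 → R2=248+4=252
ADD R2, 16 → R2=252+16=268
LOAD R2, [R4] → R2=M[204]=5
AND R2, 255 → R2=5&255=5
ADD R4, 4 → R4=204+4=208
ADD R7, 1 → R7=1+1=2
CMP R7, 6  (cmp 2,6)
JNZ L1: taken
ADD R2, 4 → R2=5+4=9
ADD R2, 16 → R2=9+16=25
LOAD R2, [R4] → R2=M[208]=24
AND R2, 255 → R2=24&255=24
ADD R4, 4 → R4=208+4=212
ADD R7, 1 → R7=2+1=3
CMP R7, 6  (cmp 3,6)
JNZ L1: taken
ADD R2, 4 → R2=24+4=28
ADD R2, 16 → R2=28+16=44
LOAD R2, [R4] → R2=M[212]=18
AND R2, 255 → R2=18&255=18
ADD R4, 4 → R4=212+4=216
ADD R7, 1 → R7=3+1=4
CMP R7, 6  (cmp 4,6)
JNZ L1: taken
ADD R2, 4 → R2=18+4=22
ADD R2, 16 → R2=22+16=38
LOAD R2, [R4] → R2=M[216]=19
AND R2, 255 → R2=19&255=19
ADD R4, 4 → R4=216+4=220
ADD R7, 1 → R7=4+1=5
CMP R7, 6  (cmp 5,6)
JNZ L1: taken
ADD R2, 4 → R2=19+4=23
ADD R2, 16 → R2=23+16=39
LOAD R2, [R4] → R2=M[220]=23
AND R2, 255 → R2=23&255=23
ADD R4, 4 → R4=220+4=224
ADD R7, 1 → R7=5+1=6
CMP R7, 6  (cmp 6,6)
JNZ L1: not taken
halt.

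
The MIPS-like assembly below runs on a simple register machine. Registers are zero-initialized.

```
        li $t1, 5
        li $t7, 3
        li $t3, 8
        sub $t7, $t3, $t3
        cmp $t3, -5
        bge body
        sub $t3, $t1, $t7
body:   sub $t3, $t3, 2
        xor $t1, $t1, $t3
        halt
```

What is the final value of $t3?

6

after li $t1, 5: $t1=5
after li $t7, 3: $t7=3
after li $t3, 8: $t3=8
after sub $t7, $t3, $t3: $t7=8-8=0
cmp $t3, -5  (cmp 8,-5)
bge body: taken
after sub $t3, $t3, 2: $t3=8-2=6
after xor $t1, $t1, $t3: $t1=5^6=3
halt.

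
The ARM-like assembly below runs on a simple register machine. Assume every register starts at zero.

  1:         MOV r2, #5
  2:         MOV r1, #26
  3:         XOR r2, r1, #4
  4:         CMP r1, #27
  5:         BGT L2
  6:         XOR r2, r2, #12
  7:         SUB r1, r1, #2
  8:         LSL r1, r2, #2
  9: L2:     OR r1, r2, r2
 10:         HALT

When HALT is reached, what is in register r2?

MOV r2, #5 → r2=5
MOV r1, #26 → r1=26
XOR r2, r1, #4 → r2=26^4=30
CMP r1, #27  (cmp 26,27)
BGT L2: not taken
XOR r2, r2, #12 → r2=30^12=18
SUB r1, r1, #2 → r1=26-2=24
LSL r1, r2, #2 → r1=18<<2=72
OR r1, r2, r2 → r1=18|18=18
halt.

18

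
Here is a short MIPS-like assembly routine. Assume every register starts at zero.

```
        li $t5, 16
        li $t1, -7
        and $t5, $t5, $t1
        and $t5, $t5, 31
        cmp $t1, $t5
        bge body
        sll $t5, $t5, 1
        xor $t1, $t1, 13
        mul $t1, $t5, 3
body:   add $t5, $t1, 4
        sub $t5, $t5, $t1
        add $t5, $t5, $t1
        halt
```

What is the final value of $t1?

li $t5, 16 → $t5=16
li $t1, -7 → $t1=-7
and $t5, $t5, $t1 → $t5=16&(-7)=16
and $t5, $t5, 31 → $t5=16&31=16
cmp $t1, $t5  (cmp -7,16)
bge body: not taken
sll $t5, $t5, 1 → $t5=16<<1=32
xor $t1, $t1, 13 → $t1=(-7)^13=-12
mul $t1, $t5, 3 → $t1=32*3=96
add $t5, $t1, 4 → $t5=96+4=100
sub $t5, $t5, $t1 → $t5=100-96=4
add $t5, $t5, $t1 → $t5=4+96=100
halt.

96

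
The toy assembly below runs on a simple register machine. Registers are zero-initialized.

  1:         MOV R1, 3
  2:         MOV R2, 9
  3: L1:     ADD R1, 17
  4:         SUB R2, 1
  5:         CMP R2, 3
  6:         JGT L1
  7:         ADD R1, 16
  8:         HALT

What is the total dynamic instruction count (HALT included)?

after MOV R1, 3: R1=3
after MOV R2, 9: R2=9
after ADD R1, 17: R1=3+17=20
after SUB R2, 1: R2=9-1=8
CMP R2, 3  (cmp 8,3)
JGT L1: taken
after ADD R1, 17: R1=20+17=37
after SUB R2, 1: R2=8-1=7
CMP R2, 3  (cmp 7,3)
JGT L1: taken
after ADD R1, 17: R1=37+17=54
after SUB R2, 1: R2=7-1=6
CMP R2, 3  (cmp 6,3)
JGT L1: taken
after ADD R1, 17: R1=54+17=71
after SUB R2, 1: R2=6-1=5
CMP R2, 3  (cmp 5,3)
JGT L1: taken
after ADD R1, 17: R1=71+17=88
after SUB R2, 1: R2=5-1=4
CMP R2, 3  (cmp 4,3)
JGT L1: taken
after ADD R1, 17: R1=88+17=105
after SUB R2, 1: R2=4-1=3
CMP R2, 3  (cmp 3,3)
JGT L1: not taken
after ADD R1, 16: R1=105+16=121
halt.
Total executed instructions: 28.

28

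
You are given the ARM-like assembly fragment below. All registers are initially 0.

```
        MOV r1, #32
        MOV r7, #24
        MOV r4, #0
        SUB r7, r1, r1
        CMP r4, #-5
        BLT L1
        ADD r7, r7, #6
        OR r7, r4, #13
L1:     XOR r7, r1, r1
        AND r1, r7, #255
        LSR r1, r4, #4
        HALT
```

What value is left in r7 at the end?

r1=32
r7=24
r4=0
r7=32-32=0
CMP r4, #-5  (cmp 0,-5)
BLT L1: not taken
r7=0+6=6
r7=0|13=13
r7=32^32=0
r1=0&255=0
r1=0>>4=0
halt.

0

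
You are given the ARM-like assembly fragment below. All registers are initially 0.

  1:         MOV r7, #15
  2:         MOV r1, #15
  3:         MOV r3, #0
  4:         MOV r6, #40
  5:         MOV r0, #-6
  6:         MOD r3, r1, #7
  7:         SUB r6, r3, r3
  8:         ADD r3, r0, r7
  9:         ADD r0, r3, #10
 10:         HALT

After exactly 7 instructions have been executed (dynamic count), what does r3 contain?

1

r7=15
r1=15
r3=0
r6=40
r0=-6
r3=15%7=1
r6=1-1=0
After step 7: r3 = 1.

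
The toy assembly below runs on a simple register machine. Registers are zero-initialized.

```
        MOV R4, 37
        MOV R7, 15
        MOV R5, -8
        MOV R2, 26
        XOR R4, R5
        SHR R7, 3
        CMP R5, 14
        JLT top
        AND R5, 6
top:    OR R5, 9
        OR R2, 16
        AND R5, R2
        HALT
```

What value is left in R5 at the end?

MOV R4, 37 → R4=37
MOV R7, 15 → R7=15
MOV R5, -8 → R5=-8
MOV R2, 26 → R2=26
XOR R4, R5 → R4=37^(-8)=-35
SHR R7, 3 → R7=15>>3=1
CMP R5, 14  (cmp -8,14)
JLT top: taken
OR R5, 9 → R5=(-8)|9=-7
OR R2, 16 → R2=26|16=26
AND R5, R2 → R5=(-7)&26=24
halt.

24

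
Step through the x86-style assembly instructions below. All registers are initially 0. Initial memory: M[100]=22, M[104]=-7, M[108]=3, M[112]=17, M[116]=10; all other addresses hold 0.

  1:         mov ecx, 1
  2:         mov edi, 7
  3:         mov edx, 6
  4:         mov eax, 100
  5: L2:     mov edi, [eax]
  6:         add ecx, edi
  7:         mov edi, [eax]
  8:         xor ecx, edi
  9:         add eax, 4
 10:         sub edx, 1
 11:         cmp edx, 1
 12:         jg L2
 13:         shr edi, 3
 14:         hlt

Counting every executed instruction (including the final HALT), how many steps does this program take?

ecx=1
edi=7
edx=6
eax=100
edi=M[100]=22
ecx=1+22=23
edi=M[100]=22
ecx=23^22=1
eax=100+4=104
edx=6-1=5
cmp edx, 1  (cmp 5,1)
jg L2: taken
edi=M[104]=-7
ecx=1+(-7)=-6
edi=M[104]=-7
ecx=(-6)^(-7)=3
eax=104+4=108
edx=5-1=4
cmp edx, 1  (cmp 4,1)
jg L2: taken
edi=M[108]=3
ecx=3+3=6
edi=M[108]=3
ecx=6^3=5
eax=108+4=112
edx=4-1=3
cmp edx, 1  (cmp 3,1)
jg L2: taken
edi=M[112]=17
ecx=5+17=22
edi=M[112]=17
ecx=22^17=7
eax=112+4=116
edx=3-1=2
cmp edx, 1  (cmp 2,1)
jg L2: taken
edi=M[116]=10
ecx=7+10=17
edi=M[116]=10
ecx=17^10=27
eax=116+4=120
edx=2-1=1
cmp edx, 1  (cmp 1,1)
jg L2: not taken
edi=10>>3=1
halt.
Total executed instructions: 46.

46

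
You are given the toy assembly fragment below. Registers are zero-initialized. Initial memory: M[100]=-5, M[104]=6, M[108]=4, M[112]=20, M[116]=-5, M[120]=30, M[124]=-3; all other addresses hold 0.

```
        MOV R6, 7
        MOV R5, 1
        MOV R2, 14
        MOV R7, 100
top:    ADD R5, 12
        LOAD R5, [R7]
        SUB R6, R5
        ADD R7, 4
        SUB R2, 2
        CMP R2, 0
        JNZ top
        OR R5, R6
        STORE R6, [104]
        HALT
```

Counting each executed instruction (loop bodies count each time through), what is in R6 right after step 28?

-18

R6=7
R5=1
R2=14
R7=100
R5=1+12=13
R5=M[100]=-5
R6=7-(-5)=12
R7=100+4=104
R2=14-2=12
CMP R2, 0  (cmp 12,0)
JNZ top: taken
R5=(-5)+12=7
R5=M[104]=6
R6=12-6=6
R7=104+4=108
R2=12-2=10
CMP R2, 0  (cmp 10,0)
JNZ top: taken
R5=6+12=18
R5=M[108]=4
R6=6-4=2
R7=108+4=112
R2=10-2=8
CMP R2, 0  (cmp 8,0)
JNZ top: taken
R5=4+12=16
R5=M[112]=20
R6=2-20=-18
After step 28: R6 = -18.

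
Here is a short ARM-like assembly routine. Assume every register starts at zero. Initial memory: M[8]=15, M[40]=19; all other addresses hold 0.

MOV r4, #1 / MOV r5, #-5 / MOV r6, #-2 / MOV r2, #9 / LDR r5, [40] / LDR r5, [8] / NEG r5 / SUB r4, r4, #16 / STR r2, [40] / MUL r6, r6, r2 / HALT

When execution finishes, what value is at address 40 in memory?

9

r4=1
r5=-5
r6=-2
r2=9
r5=M[40]=19
r5=M[8]=15
r5=-(15)=-15
r4=1-16=-15
STR r2, [40] → M[40]=9
r6=(-2)*9=-18
halt.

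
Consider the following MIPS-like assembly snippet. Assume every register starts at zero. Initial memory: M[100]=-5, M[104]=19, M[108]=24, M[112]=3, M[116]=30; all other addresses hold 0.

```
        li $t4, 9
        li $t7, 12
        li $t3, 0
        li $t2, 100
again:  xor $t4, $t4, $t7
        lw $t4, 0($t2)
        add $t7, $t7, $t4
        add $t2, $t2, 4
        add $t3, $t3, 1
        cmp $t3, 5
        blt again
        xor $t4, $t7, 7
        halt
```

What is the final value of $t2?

120

li $t4, 9 → $t4=9
li $t7, 12 → $t7=12
li $t3, 0 → $t3=0
li $t2, 100 → $t2=100
xor $t4, $t4, $t7 → $t4=9^12=5
lw $t4, 0($t2) → $t4=M[100]=-5
add $t7, $t7, $t4 → $t7=12+(-5)=7
add $t2, $t2, 4 → $t2=100+4=104
add $t3, $t3, 1 → $t3=0+1=1
cmp $t3, 5  (cmp 1,5)
blt again: taken
xor $t4, $t4, $t7 → $t4=(-5)^7=-4
lw $t4, 0($t2) → $t4=M[104]=19
add $t7, $t7, $t4 → $t7=7+19=26
add $t2, $t2, 4 → $t2=104+4=108
add $t3, $t3, 1 → $t3=1+1=2
cmp $t3, 5  (cmp 2,5)
blt again: taken
xor $t4, $t4, $t7 → $t4=19^26=9
lw $t4, 0($t2) → $t4=M[108]=24
add $t7, $t7, $t4 → $t7=26+24=50
add $t2, $t2, 4 → $t2=108+4=112
add $t3, $t3, 1 → $t3=2+1=3
cmp $t3, 5  (cmp 3,5)
blt again: taken
xor $t4, $t4, $t7 → $t4=24^50=42
lw $t4, 0($t2) → $t4=M[112]=3
add $t7, $t7, $t4 → $t7=50+3=53
add $t2, $t2, 4 → $t2=112+4=116
add $t3, $t3, 1 → $t3=3+1=4
cmp $t3, 5  (cmp 4,5)
blt again: taken
xor $t4, $t4, $t7 → $t4=3^53=54
lw $t4, 0($t2) → $t4=M[116]=30
add $t7, $t7, $t4 → $t7=53+30=83
add $t2, $t2, 4 → $t2=116+4=120
add $t3, $t3, 1 → $t3=4+1=5
cmp $t3, 5  (cmp 5,5)
blt again: not taken
xor $t4, $t7, 7 → $t4=83^7=84
halt.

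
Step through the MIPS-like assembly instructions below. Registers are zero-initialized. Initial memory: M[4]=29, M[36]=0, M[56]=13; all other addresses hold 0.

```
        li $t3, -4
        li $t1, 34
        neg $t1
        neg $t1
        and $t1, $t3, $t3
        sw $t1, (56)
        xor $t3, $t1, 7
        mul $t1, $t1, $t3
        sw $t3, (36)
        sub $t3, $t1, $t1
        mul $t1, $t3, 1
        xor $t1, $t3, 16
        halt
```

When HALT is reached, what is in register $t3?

li $t3, -4 → $t3=-4
li $t1, 34 → $t1=34
neg $t1 → $t1=-(34)=-34
neg $t1 → $t1=-(-34)=34
and $t1, $t3, $t3 → $t1=(-4)&(-4)=-4
sw $t1, (56) → M[56]=-4
xor $t3, $t1, 7 → $t3=(-4)^7=-5
mul $t1, $t1, $t3 → $t1=(-4)*(-5)=20
sw $t3, (36) → M[36]=-5
sub $t3, $t1, $t1 → $t3=20-20=0
mul $t1, $t3, 1 → $t1=0*1=0
xor $t1, $t3, 16 → $t1=0^16=16
halt.

0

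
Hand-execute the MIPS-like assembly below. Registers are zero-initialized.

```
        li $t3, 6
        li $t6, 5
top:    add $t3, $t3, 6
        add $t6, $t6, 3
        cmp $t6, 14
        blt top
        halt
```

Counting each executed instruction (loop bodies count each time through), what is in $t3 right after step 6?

12

$t3=6
$t6=5
$t3=6+6=12
$t6=5+3=8
cmp $t6, 14  (cmp 8,14)
blt top: taken
After step 6: $t3 = 12.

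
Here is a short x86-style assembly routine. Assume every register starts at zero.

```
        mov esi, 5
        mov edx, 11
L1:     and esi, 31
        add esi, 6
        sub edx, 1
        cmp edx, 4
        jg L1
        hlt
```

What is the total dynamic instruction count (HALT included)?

38

mov esi, 5 → esi=5
mov edx, 11 → edx=11
and esi, 31 → esi=5&31=5
add esi, 6 → esi=5+6=11
sub edx, 1 → edx=11-1=10
cmp edx, 4  (cmp 10,4)
jg L1: taken
and esi, 31 → esi=11&31=11
add esi, 6 → esi=11+6=17
sub edx, 1 → edx=10-1=9
cmp edx, 4  (cmp 9,4)
jg L1: taken
and esi, 31 → esi=17&31=17
add esi, 6 → esi=17+6=23
sub edx, 1 → edx=9-1=8
cmp edx, 4  (cmp 8,4)
jg L1: taken
and esi, 31 → esi=23&31=23
add esi, 6 → esi=23+6=29
sub edx, 1 → edx=8-1=7
cmp edx, 4  (cmp 7,4)
jg L1: taken
and esi, 31 → esi=29&31=29
add esi, 6 → esi=29+6=35
sub edx, 1 → edx=7-1=6
cmp edx, 4  (cmp 6,4)
jg L1: taken
and esi, 31 → esi=35&31=3
add esi, 6 → esi=3+6=9
sub edx, 1 → edx=6-1=5
cmp edx, 4  (cmp 5,4)
jg L1: taken
and esi, 31 → esi=9&31=9
add esi, 6 → esi=9+6=15
sub edx, 1 → edx=5-1=4
cmp edx, 4  (cmp 4,4)
jg L1: not taken
halt.
Total executed instructions: 38.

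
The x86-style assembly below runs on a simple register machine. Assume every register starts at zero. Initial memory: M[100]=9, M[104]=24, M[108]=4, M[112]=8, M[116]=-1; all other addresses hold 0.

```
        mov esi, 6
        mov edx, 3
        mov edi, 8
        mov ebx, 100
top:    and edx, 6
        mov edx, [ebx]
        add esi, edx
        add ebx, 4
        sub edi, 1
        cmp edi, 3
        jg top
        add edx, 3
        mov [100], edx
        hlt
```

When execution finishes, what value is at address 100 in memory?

2

mov esi, 6 → esi=6
mov edx, 3 → edx=3
mov edi, 8 → edi=8
mov ebx, 100 → ebx=100
and edx, 6 → edx=3&6=2
mov edx, [ebx] → edx=M[100]=9
add esi, edx → esi=6+9=15
add ebx, 4 → ebx=100+4=104
sub edi, 1 → edi=8-1=7
cmp edi, 3  (cmp 7,3)
jg top: taken
and edx, 6 → edx=9&6=0
mov edx, [ebx] → edx=M[104]=24
add esi, edx → esi=15+24=39
add ebx, 4 → ebx=104+4=108
sub edi, 1 → edi=7-1=6
cmp edi, 3  (cmp 6,3)
jg top: taken
and edx, 6 → edx=24&6=0
mov edx, [ebx] → edx=M[108]=4
add esi, edx → esi=39+4=43
add ebx, 4 → ebx=108+4=112
sub edi, 1 → edi=6-1=5
cmp edi, 3  (cmp 5,3)
jg top: taken
and edx, 6 → edx=4&6=4
mov edx, [ebx] → edx=M[112]=8
add esi, edx → esi=43+8=51
add ebx, 4 → ebx=112+4=116
sub edi, 1 → edi=5-1=4
cmp edi, 3  (cmp 4,3)
jg top: taken
and edx, 6 → edx=8&6=0
mov edx, [ebx] → edx=M[116]=-1
add esi, edx → esi=51+(-1)=50
add ebx, 4 → ebx=116+4=120
sub edi, 1 → edi=4-1=3
cmp edi, 3  (cmp 3,3)
jg top: not taken
add edx, 3 → edx=(-1)+3=2
mov [100], edx → M[100]=2
halt.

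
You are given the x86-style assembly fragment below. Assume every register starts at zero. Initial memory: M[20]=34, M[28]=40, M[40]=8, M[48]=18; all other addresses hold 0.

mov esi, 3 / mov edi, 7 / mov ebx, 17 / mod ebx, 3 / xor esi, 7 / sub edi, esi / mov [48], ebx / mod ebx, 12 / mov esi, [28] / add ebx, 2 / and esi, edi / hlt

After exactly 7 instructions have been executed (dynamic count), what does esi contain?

4

mov esi, 3 → esi=3
mov edi, 7 → edi=7
mov ebx, 17 → ebx=17
mod ebx, 3 → ebx=17%3=2
xor esi, 7 → esi=3^7=4
sub edi, esi → edi=7-4=3
mov [48], ebx → M[48]=2
After step 7: esi = 4.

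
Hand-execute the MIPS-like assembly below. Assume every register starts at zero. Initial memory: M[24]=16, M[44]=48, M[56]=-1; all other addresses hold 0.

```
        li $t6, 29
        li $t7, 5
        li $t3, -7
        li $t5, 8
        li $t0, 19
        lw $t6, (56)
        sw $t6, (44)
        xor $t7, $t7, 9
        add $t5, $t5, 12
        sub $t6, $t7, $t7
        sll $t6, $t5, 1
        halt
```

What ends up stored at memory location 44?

li $t6, 29 → $t6=29
li $t7, 5 → $t7=5
li $t3, -7 → $t3=-7
li $t5, 8 → $t5=8
li $t0, 19 → $t0=19
lw $t6, (56) → $t6=M[56]=-1
sw $t6, (44) → M[44]=-1
xor $t7, $t7, 9 → $t7=5^9=12
add $t5, $t5, 12 → $t5=8+12=20
sub $t6, $t7, $t7 → $t6=12-12=0
sll $t6, $t5, 1 → $t6=20<<1=40
halt.

-1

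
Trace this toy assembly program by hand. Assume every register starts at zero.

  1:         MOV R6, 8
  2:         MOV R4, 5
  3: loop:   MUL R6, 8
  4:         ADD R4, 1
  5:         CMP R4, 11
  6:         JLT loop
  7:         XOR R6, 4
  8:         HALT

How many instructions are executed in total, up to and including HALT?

28

after MOV R6, 8: R6=8
after MOV R4, 5: R4=5
after MUL R6, 8: R6=8*8=64
after ADD R4, 1: R4=5+1=6
CMP R4, 11  (cmp 6,11)
JLT loop: taken
after MUL R6, 8: R6=64*8=512
after ADD R4, 1: R4=6+1=7
CMP R4, 11  (cmp 7,11)
JLT loop: taken
after MUL R6, 8: R6=512*8=4096
after ADD R4, 1: R4=7+1=8
CMP R4, 11  (cmp 8,11)
JLT loop: taken
after MUL R6, 8: R6=4096*8=32768
after ADD R4, 1: R4=8+1=9
CMP R4, 11  (cmp 9,11)
JLT loop: taken
after MUL R6, 8: R6=32768*8=262144
after ADD R4, 1: R4=9+1=10
CMP R4, 11  (cmp 10,11)
JLT loop: taken
after MUL R6, 8: R6=262144*8=2097152
after ADD R4, 1: R4=10+1=11
CMP R4, 11  (cmp 11,11)
JLT loop: not taken
after XOR R6, 4: R6=2097152^4=2097156
halt.
Total executed instructions: 28.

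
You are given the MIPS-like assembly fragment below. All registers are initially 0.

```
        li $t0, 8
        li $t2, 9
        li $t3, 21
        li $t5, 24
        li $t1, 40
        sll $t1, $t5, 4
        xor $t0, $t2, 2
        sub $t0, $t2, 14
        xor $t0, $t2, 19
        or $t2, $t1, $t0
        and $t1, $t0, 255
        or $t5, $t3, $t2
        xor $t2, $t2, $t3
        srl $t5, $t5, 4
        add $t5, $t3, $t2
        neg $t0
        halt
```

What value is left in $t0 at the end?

-26

after li $t0, 8: $t0=8
after li $t2, 9: $t2=9
after li $t3, 21: $t3=21
after li $t5, 24: $t5=24
after li $t1, 40: $t1=40
after sll $t1, $t5, 4: $t1=24<<4=384
after xor $t0, $t2, 2: $t0=9^2=11
after sub $t0, $t2, 14: $t0=9-14=-5
after xor $t0, $t2, 19: $t0=9^19=26
after or $t2, $t1, $t0: $t2=384|26=410
after and $t1, $t0, 255: $t1=26&255=26
after or $t5, $t3, $t2: $t5=21|410=415
after xor $t2, $t2, $t3: $t2=410^21=399
after srl $t5, $t5, 4: $t5=415>>4=25
after add $t5, $t3, $t2: $t5=21+399=420
after neg $t0: $t0=-(26)=-26
halt.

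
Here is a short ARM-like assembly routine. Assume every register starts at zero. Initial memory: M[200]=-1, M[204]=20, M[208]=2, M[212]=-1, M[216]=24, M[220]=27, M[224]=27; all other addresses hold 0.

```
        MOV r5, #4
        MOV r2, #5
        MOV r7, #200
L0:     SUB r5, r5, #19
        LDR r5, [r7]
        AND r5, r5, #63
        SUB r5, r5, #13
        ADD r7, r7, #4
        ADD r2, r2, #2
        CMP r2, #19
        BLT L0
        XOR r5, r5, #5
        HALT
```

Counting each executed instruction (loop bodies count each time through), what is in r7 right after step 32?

216

after MOV r5, #4: r5=4
after MOV r2, #5: r2=5
after MOV r7, #200: r7=200
after SUB r5, r5, #19: r5=4-19=-15
after LDR r5, [r7]: r5=M[200]=-1
after AND r5, r5, #63: r5=(-1)&63=63
after SUB r5, r5, #13: r5=63-13=50
after ADD r7, r7, #4: r7=200+4=204
after ADD r2, r2, #2: r2=5+2=7
CMP r2, #19  (cmp 7,19)
BLT L0: taken
after SUB r5, r5, #19: r5=50-19=31
after LDR r5, [r7]: r5=M[204]=20
after AND r5, r5, #63: r5=20&63=20
after SUB r5, r5, #13: r5=20-13=7
after ADD r7, r7, #4: r7=204+4=208
after ADD r2, r2, #2: r2=7+2=9
CMP r2, #19  (cmp 9,19)
BLT L0: taken
after SUB r5, r5, #19: r5=7-19=-12
after LDR r5, [r7]: r5=M[208]=2
after AND r5, r5, #63: r5=2&63=2
after SUB r5, r5, #13: r5=2-13=-11
after ADD r7, r7, #4: r7=208+4=212
after ADD r2, r2, #2: r2=9+2=11
CMP r2, #19  (cmp 11,19)
BLT L0: taken
after SUB r5, r5, #19: r5=(-11)-19=-30
after LDR r5, [r7]: r5=M[212]=-1
after AND r5, r5, #63: r5=(-1)&63=63
after SUB r5, r5, #13: r5=63-13=50
after ADD r7, r7, #4: r7=212+4=216
After step 32: r7 = 216.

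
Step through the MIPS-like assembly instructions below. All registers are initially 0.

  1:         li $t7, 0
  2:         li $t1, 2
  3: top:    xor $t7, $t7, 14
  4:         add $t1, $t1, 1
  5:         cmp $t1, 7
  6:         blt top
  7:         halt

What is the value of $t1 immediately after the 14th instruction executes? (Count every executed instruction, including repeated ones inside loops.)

li $t7, 0 → $t7=0
li $t1, 2 → $t1=2
xor $t7, $t7, 14 → $t7=0^14=14
add $t1, $t1, 1 → $t1=2+1=3
cmp $t1, 7  (cmp 3,7)
blt top: taken
xor $t7, $t7, 14 → $t7=14^14=0
add $t1, $t1, 1 → $t1=3+1=4
cmp $t1, 7  (cmp 4,7)
blt top: taken
xor $t7, $t7, 14 → $t7=0^14=14
add $t1, $t1, 1 → $t1=4+1=5
cmp $t1, 7  (cmp 5,7)
blt top: taken
After step 14: $t1 = 5.

5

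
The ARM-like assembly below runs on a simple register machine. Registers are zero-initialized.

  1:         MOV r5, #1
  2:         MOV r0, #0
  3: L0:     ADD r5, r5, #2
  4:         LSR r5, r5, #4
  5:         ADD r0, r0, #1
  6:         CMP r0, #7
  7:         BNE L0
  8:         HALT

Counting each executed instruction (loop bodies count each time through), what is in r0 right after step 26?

MOV r5, #1 → r5=1
MOV r0, #0 → r0=0
ADD r5, r5, #2 → r5=1+2=3
LSR r5, r5, #4 → r5=3>>4=0
ADD r0, r0, #1 → r0=0+1=1
CMP r0, #7  (cmp 1,7)
BNE L0: taken
ADD r5, r5, #2 → r5=0+2=2
LSR r5, r5, #4 → r5=2>>4=0
ADD r0, r0, #1 → r0=1+1=2
CMP r0, #7  (cmp 2,7)
BNE L0: taken
ADD r5, r5, #2 → r5=0+2=2
LSR r5, r5, #4 → r5=2>>4=0
ADD r0, r0, #1 → r0=2+1=3
CMP r0, #7  (cmp 3,7)
BNE L0: taken
ADD r5, r5, #2 → r5=0+2=2
LSR r5, r5, #4 → r5=2>>4=0
ADD r0, r0, #1 → r0=3+1=4
CMP r0, #7  (cmp 4,7)
BNE L0: taken
ADD r5, r5, #2 → r5=0+2=2
LSR r5, r5, #4 → r5=2>>4=0
ADD r0, r0, #1 → r0=4+1=5
CMP r0, #7  (cmp 5,7)
After step 26: r0 = 5.

5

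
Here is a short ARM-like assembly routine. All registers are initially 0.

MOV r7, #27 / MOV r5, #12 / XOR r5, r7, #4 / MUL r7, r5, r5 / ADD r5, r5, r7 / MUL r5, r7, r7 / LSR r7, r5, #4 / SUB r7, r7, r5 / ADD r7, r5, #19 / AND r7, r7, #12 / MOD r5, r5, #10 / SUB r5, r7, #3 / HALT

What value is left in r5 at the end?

MOV r7, #27 → r7=27
MOV r5, #12 → r5=12
XOR r5, r7, #4 → r5=27^4=31
MUL r7, r5, r5 → r7=31*31=961
ADD r5, r5, r7 → r5=31+961=992
MUL r5, r7, r7 → r5=961*961=923521
LSR r7, r5, #4 → r7=923521>>4=57720
SUB r7, r7, r5 → r7=57720-923521=-865801
ADD r7, r5, #19 → r7=923521+19=923540
AND r7, r7, #12 → r7=923540&12=4
MOD r5, r5, #10 → r5=923521%10=1
SUB r5, r7, #3 → r5=4-3=1
halt.

1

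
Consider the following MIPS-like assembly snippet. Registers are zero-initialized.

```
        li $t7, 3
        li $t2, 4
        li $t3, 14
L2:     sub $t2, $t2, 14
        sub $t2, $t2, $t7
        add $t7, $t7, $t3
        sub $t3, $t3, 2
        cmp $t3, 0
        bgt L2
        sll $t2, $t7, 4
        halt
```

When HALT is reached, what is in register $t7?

after li $t7, 3: $t7=3
after li $t2, 4: $t2=4
after li $t3, 14: $t3=14
after sub $t2, $t2, 14: $t2=4-14=-10
after sub $t2, $t2, $t7: $t2=(-10)-3=-13
after add $t7, $t7, $t3: $t7=3+14=17
after sub $t3, $t3, 2: $t3=14-2=12
cmp $t3, 0  (cmp 12,0)
bgt L2: taken
after sub $t2, $t2, 14: $t2=(-13)-14=-27
after sub $t2, $t2, $t7: $t2=(-27)-17=-44
after add $t7, $t7, $t3: $t7=17+12=29
after sub $t3, $t3, 2: $t3=12-2=10
cmp $t3, 0  (cmp 10,0)
bgt L2: taken
after sub $t2, $t2, 14: $t2=(-44)-14=-58
after sub $t2, $t2, $t7: $t2=(-58)-29=-87
after add $t7, $t7, $t3: $t7=29+10=39
after sub $t3, $t3, 2: $t3=10-2=8
cmp $t3, 0  (cmp 8,0)
bgt L2: taken
after sub $t2, $t2, 14: $t2=(-87)-14=-101
after sub $t2, $t2, $t7: $t2=(-101)-39=-140
after add $t7, $t7, $t3: $t7=39+8=47
after sub $t3, $t3, 2: $t3=8-2=6
cmp $t3, 0  (cmp 6,0)
bgt L2: taken
after sub $t2, $t2, 14: $t2=(-140)-14=-154
after sub $t2, $t2, $t7: $t2=(-154)-47=-201
after add $t7, $t7, $t3: $t7=47+6=53
after sub $t3, $t3, 2: $t3=6-2=4
cmp $t3, 0  (cmp 4,0)
bgt L2: taken
after sub $t2, $t2, 14: $t2=(-201)-14=-215
after sub $t2, $t2, $t7: $t2=(-215)-53=-268
after add $t7, $t7, $t3: $t7=53+4=57
after sub $t3, $t3, 2: $t3=4-2=2
cmp $t3, 0  (cmp 2,0)
bgt L2: taken
after sub $t2, $t2, 14: $t2=(-268)-14=-282
after sub $t2, $t2, $t7: $t2=(-282)-57=-339
after add $t7, $t7, $t3: $t7=57+2=59
after sub $t3, $t3, 2: $t3=2-2=0
cmp $t3, 0  (cmp 0,0)
bgt L2: not taken
after sll $t2, $t7, 4: $t2=59<<4=944
halt.

59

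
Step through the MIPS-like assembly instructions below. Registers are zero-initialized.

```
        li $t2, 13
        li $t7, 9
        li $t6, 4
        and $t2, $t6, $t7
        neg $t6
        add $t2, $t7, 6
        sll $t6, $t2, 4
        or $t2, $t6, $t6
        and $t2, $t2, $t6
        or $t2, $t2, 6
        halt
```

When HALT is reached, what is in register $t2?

246

li $t2, 13 → $t2=13
li $t7, 9 → $t7=9
li $t6, 4 → $t6=4
and $t2, $t6, $t7 → $t2=4&9=0
neg $t6 → $t6=-(4)=-4
add $t2, $t7, 6 → $t2=9+6=15
sll $t6, $t2, 4 → $t6=15<<4=240
or $t2, $t6, $t6 → $t2=240|240=240
and $t2, $t2, $t6 → $t2=240&240=240
or $t2, $t2, 6 → $t2=240|6=246
halt.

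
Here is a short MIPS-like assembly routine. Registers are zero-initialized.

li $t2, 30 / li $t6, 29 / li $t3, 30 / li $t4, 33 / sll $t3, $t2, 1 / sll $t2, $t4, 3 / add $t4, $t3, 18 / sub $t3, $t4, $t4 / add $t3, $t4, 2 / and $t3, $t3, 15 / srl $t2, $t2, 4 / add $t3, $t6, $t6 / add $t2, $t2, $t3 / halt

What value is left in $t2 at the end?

74

li $t2, 30 → $t2=30
li $t6, 29 → $t6=29
li $t3, 30 → $t3=30
li $t4, 33 → $t4=33
sll $t3, $t2, 1 → $t3=30<<1=60
sll $t2, $t4, 3 → $t2=33<<3=264
add $t4, $t3, 18 → $t4=60+18=78
sub $t3, $t4, $t4 → $t3=78-78=0
add $t3, $t4, 2 → $t3=78+2=80
and $t3, $t3, 15 → $t3=80&15=0
srl $t2, $t2, 4 → $t2=264>>4=16
add $t3, $t6, $t6 → $t3=29+29=58
add $t2, $t2, $t3 → $t2=16+58=74
halt.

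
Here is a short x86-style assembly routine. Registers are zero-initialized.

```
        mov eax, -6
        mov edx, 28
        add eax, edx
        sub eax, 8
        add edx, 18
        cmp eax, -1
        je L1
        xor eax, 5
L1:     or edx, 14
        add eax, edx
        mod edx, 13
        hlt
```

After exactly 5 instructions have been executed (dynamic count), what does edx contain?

mov eax, -6 → eax=-6
mov edx, 28 → edx=28
add eax, edx → eax=(-6)+28=22
sub eax, 8 → eax=22-8=14
add edx, 18 → edx=28+18=46
After step 5: edx = 46.

46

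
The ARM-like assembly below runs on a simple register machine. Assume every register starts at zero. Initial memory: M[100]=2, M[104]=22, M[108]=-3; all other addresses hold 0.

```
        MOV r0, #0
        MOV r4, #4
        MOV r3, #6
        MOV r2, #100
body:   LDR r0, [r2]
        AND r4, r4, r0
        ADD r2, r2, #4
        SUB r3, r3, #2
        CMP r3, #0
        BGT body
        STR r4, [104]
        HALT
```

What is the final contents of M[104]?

0

after MOV r0, #0: r0=0
after MOV r4, #4: r4=4
after MOV r3, #6: r3=6
after MOV r2, #100: r2=100
after LDR r0, [r2]: r0=M[100]=2
after AND r4, r4, r0: r4=4&2=0
after ADD r2, r2, #4: r2=100+4=104
after SUB r3, r3, #2: r3=6-2=4
CMP r3, #0  (cmp 4,0)
BGT body: taken
after LDR r0, [r2]: r0=M[104]=22
after AND r4, r4, r0: r4=0&22=0
after ADD r2, r2, #4: r2=104+4=108
after SUB r3, r3, #2: r3=4-2=2
CMP r3, #0  (cmp 2,0)
BGT body: taken
after LDR r0, [r2]: r0=M[108]=-3
after AND r4, r4, r0: r4=0&(-3)=0
after ADD r2, r2, #4: r2=108+4=112
after SUB r3, r3, #2: r3=2-2=0
CMP r3, #0  (cmp 0,0)
BGT body: not taken
STR r4, [104] → M[104]=0
halt.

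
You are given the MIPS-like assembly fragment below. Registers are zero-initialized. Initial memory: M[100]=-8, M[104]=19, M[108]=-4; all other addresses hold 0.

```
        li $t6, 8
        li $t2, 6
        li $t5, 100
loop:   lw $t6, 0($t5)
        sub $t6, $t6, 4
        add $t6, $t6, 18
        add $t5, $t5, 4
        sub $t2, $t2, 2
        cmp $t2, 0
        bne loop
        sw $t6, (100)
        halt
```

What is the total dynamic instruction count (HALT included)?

26

$t6=8
$t2=6
$t5=100
$t6=M[100]=-8
$t6=(-8)-4=-12
$t6=(-12)+18=6
$t5=100+4=104
$t2=6-2=4
cmp $t2, 0  (cmp 4,0)
bne loop: taken
$t6=M[104]=19
$t6=19-4=15
$t6=15+18=33
$t5=104+4=108
$t2=4-2=2
cmp $t2, 0  (cmp 2,0)
bne loop: taken
$t6=M[108]=-4
$t6=(-4)-4=-8
$t6=(-8)+18=10
$t5=108+4=112
$t2=2-2=0
cmp $t2, 0  (cmp 0,0)
bne loop: not taken
sw $t6, (100) → M[100]=10
halt.
Total executed instructions: 26.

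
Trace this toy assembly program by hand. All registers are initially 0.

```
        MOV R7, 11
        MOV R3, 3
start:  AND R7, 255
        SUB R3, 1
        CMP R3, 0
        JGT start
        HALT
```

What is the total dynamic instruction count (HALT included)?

MOV R7, 11 → R7=11
MOV R3, 3 → R3=3
AND R7, 255 → R7=11&255=11
SUB R3, 1 → R3=3-1=2
CMP R3, 0  (cmp 2,0)
JGT start: taken
AND R7, 255 → R7=11&255=11
SUB R3, 1 → R3=2-1=1
CMP R3, 0  (cmp 1,0)
JGT start: taken
AND R7, 255 → R7=11&255=11
SUB R3, 1 → R3=1-1=0
CMP R3, 0  (cmp 0,0)
JGT start: not taken
halt.
Total executed instructions: 15.

15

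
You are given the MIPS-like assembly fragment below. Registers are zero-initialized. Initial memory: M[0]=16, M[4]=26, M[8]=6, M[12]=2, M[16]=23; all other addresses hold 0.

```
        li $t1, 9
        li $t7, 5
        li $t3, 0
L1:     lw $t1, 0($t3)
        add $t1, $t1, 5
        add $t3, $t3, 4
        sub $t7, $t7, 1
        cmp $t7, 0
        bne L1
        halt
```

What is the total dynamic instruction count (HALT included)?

34

after li $t1, 9: $t1=9
after li $t7, 5: $t7=5
after li $t3, 0: $t3=0
after lw $t1, 0($t3): $t1=M[0]=16
after add $t1, $t1, 5: $t1=16+5=21
after add $t3, $t3, 4: $t3=0+4=4
after sub $t7, $t7, 1: $t7=5-1=4
cmp $t7, 0  (cmp 4,0)
bne L1: taken
after lw $t1, 0($t3): $t1=M[4]=26
after add $t1, $t1, 5: $t1=26+5=31
after add $t3, $t3, 4: $t3=4+4=8
after sub $t7, $t7, 1: $t7=4-1=3
cmp $t7, 0  (cmp 3,0)
bne L1: taken
after lw $t1, 0($t3): $t1=M[8]=6
after add $t1, $t1, 5: $t1=6+5=11
after add $t3, $t3, 4: $t3=8+4=12
after sub $t7, $t7, 1: $t7=3-1=2
cmp $t7, 0  (cmp 2,0)
bne L1: taken
after lw $t1, 0($t3): $t1=M[12]=2
after add $t1, $t1, 5: $t1=2+5=7
after add $t3, $t3, 4: $t3=12+4=16
after sub $t7, $t7, 1: $t7=2-1=1
cmp $t7, 0  (cmp 1,0)
bne L1: taken
after lw $t1, 0($t3): $t1=M[16]=23
after add $t1, $t1, 5: $t1=23+5=28
after add $t3, $t3, 4: $t3=16+4=20
after sub $t7, $t7, 1: $t7=1-1=0
cmp $t7, 0  (cmp 0,0)
bne L1: not taken
halt.
Total executed instructions: 34.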